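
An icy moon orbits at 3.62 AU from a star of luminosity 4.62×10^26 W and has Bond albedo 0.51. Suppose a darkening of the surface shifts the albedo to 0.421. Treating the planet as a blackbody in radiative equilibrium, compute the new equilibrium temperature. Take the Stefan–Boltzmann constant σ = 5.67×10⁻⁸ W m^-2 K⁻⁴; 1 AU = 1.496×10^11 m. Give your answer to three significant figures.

d = 3.62 × 1.496×10^11 m = 5.416×10^11 m.
Flux at the orbit: S = L/(4πd²) = 4.62×10^26/(4π·(5.42×10^11)²) = 125.4 W m^-2.
New equilibrium: T₂ = [(1−0.421)·125.4/(4σ)]^(1/4) = 133.8 K.

134 K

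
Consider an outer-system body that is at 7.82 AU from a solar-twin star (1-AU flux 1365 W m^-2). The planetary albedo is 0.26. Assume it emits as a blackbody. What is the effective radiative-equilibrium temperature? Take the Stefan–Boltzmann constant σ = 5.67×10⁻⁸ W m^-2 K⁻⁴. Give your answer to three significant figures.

92.4 K

By the inverse-square law, S = 1365/7.82² = 22.32 W m^-2.
Absorbed flux (global mean): S(1−α)/4 = 22.32·0.74/4 = 4.129 W m^-2.
In equilibrium σT⁴ equals this, so T = 92.38 K.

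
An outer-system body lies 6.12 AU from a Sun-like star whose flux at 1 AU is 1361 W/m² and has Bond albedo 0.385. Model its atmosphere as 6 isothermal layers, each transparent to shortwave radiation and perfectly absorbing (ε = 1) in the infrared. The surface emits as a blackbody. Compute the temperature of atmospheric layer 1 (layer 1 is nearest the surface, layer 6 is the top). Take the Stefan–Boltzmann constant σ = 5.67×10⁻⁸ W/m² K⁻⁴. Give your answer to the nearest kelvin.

156 kelvin

By the inverse-square law, S = 1361/6.12² = 36.34 W/m².
The effective emission temperature is T_e = [S(1−α)/(4σ)]^¼ = 99.63 K.
In the N-layer model, layer k (counted from the surface) has T_k = (N+1−k)^(1/4)·T_e.
T_1 = (6)^(1/4)·99.63 = 155.9 K.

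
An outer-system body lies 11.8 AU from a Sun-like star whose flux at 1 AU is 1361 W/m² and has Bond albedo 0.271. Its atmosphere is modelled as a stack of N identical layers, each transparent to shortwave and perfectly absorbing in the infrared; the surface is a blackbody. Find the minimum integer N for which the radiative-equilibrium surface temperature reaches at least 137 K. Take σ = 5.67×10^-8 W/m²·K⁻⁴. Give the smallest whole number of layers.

11

Irradiance scales as 1/d², so S = 1361 W/m² × (1/11.8)² = 9.774 W/m².
OLR = S(1−α)/4 = 1.781 W/m²; the top layer radiates at T_e = 74.87 K.
Since T_s⁴ = (N+1)T_e⁴, we need N ≥ (T_s/T_e)⁴ − 1 = 10.213.
So N ≥ 10.213; the smallest integer is N = 11.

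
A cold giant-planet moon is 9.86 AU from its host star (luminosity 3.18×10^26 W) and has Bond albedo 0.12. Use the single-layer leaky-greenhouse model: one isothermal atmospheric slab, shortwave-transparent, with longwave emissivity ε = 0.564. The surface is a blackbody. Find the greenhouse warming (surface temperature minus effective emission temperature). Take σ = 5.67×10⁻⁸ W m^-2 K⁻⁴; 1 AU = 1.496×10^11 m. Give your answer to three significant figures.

Orbital distance: d = 9.86 AU = 1.475×10^12 m.
Flux at the orbit: S = L/(4πd²) = 3.18×10^26/(4π·(1.48×10^12)²) = 11.63 W m^-2.
Effective emission temperature (TOA balance): σT_e⁴ = S(1−α)/4 = 2.559 W m^-2 → T_e = 81.96 K.
For a single slab of emissivity ε, T_s⁴ = 2T_e⁴/(2−ε); thus T_s = 81.96·(1.393)^(1/4) = 89.04 K.
Greenhouse warming: T_s − T_e = 7.077 K.

7.08 kelvin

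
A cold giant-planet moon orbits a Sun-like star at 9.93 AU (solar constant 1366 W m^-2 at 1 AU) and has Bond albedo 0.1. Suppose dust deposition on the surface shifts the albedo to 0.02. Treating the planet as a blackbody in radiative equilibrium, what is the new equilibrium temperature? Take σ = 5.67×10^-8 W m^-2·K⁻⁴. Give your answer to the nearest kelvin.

88 K

Irradiance scales as 1/d², so S = 1366 W m^-2 × (1/9.93)² = 13.85 W m^-2.
T₂ = [S(1−α₂)/(4σ)]^(1/4) = [13.85·0.98/(4σ)]^(1/4) = 87.96 K.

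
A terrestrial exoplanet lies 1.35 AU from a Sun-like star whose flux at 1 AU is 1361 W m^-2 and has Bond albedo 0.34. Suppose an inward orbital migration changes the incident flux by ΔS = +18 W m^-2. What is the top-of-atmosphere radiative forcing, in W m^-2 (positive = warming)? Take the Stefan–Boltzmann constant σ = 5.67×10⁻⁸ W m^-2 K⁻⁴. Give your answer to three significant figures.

Irradiance scales as 1/d², so S = 1361 W m^-2 × (1/1.35)² = 746.8 W m^-2.
ΔF = Δ[S(1−α)]/4 = (1−0.34)·+18/4 = 2.970 W m^-2.

2.97 W m^-2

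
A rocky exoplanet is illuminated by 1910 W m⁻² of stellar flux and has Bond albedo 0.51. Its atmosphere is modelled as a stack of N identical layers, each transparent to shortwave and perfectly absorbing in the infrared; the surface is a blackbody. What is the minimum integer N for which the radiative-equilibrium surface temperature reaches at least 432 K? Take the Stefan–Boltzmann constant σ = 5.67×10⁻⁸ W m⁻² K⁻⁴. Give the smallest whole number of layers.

8

OLR = S(1−α)/4 = 234.0 W m⁻²; the top layer radiates at T_e = 253.5 K.
Need (N+1)T_e⁴ ≥ T_s⁴, i.e. N+1 ≥ (432/253.5)⁴ = 8.440.
So N ≥ 7.440; the smallest integer is N = 8.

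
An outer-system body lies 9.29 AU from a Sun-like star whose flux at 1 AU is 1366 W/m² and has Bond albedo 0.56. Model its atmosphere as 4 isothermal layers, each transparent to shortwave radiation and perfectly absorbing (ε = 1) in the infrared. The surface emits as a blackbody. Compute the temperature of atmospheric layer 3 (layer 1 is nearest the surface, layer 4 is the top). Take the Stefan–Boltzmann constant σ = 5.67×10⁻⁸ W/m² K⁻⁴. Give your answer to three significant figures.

88.5 K

By the inverse-square law, S = 1366/9.29² = 15.83 W/m².
Top-of-atmosphere balance: σT_e⁴ = S(1−α)/4 = 1.741 W/m² → T_e = 74.44 K.
The net upward flux σT_e⁴ is constant between every pair of levels, so T_k⁴ = (N+1−k)T_e⁴.
With k = 3: T_3 = (4+1−3)^¼·74.44 K = 88.52 K.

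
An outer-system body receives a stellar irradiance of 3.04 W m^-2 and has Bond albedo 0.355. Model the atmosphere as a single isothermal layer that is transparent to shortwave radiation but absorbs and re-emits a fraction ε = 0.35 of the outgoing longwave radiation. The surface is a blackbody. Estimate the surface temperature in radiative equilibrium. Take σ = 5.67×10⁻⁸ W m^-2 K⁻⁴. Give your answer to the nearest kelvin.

The planet radiates to space at T_e = [S(1−α)/(4σ)]^(1/4) = 54.22 K.
Surface balance with a leaky layer gives σT_s⁴ = σT_e⁴·2/(2−ε), so T_s = T_e·[2/(2−0.35)]^(1/4) = 56.90 K.

57 K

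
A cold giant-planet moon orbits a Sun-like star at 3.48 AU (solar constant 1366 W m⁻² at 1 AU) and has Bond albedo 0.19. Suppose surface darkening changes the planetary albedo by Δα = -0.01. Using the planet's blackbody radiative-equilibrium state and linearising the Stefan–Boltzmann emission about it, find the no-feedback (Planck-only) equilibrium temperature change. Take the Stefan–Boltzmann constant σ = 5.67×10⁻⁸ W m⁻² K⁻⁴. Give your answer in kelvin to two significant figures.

Flux at the orbit: S = 1366/(3.48)² = 112.8 W m⁻².
Unperturbed T_e = [112.8·(1−0.19)/(4σ)]^¼ = 141.7 K.
TOA radiative forcing: ΔF = −S·Δα/4 = −112.8·(-0.01)/4 = 0.2820 W m⁻².
Planck response: λ_P = 4σT_e³ = 4·5.67×10⁻⁸·(141.7)³ = 0.6449 W m⁻²/K.
ΔT₀ = ΔF/λ_P = 0.2820/0.6449 = 0.437 K.

0.44 kelvin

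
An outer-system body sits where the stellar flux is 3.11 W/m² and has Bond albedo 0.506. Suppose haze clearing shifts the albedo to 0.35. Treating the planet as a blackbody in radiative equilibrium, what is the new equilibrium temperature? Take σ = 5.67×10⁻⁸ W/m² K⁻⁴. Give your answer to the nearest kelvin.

55 kelvin

With the new albedo, S(1−α₂)/4 = 0.5054 W/m², so T₂ = 54.64 K.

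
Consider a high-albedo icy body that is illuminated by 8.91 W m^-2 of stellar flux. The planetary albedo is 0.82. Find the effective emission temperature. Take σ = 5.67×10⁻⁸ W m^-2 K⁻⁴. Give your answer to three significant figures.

Absorbed flux (global mean): S(1−α)/4 = 8.910·0.18/4 = 0.4010 W m^-2.
In equilibrium σT⁴ equals this, so T = 51.57 K.

51.6 K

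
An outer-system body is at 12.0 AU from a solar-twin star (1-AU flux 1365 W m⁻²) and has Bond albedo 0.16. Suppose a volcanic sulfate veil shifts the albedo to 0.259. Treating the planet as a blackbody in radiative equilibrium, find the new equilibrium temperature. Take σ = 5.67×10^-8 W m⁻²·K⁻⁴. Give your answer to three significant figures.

Irradiance scales as 1/d², so S = 1365 W m⁻² × (1/12.0)² = 9.479 W m⁻².
New equilibrium: T₂ = [(1−0.259)·9.479/(4σ)]^(1/4) = 74.60 K.

74.6 kelvin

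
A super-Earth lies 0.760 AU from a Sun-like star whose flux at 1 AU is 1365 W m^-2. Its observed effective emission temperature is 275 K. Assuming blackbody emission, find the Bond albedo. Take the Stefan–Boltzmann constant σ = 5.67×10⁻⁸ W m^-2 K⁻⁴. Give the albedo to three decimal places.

Irradiance scales as 1/d², so S = 1365 W m^-2 × (1/0.760)² = 2363 W m^-2.
From σT⁴ = S(1−α)/4 we invert for α: 1−α = 4σT⁴/S.
4σT⁴ = 4·5.67×10⁻⁸·(275)⁴ = 1297 W m^-2.
1−α = 1297/2363 = 0.5489, so α = 0.4511.

0.451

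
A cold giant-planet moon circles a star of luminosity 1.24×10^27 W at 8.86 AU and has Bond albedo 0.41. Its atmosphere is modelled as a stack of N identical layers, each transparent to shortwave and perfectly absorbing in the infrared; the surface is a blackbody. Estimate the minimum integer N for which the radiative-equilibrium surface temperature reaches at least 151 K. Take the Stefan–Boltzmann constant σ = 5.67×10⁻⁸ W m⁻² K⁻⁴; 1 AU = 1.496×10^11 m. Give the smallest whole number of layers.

3

d = 8.86 × 1.496×10^11 m = 1.325×10^12 m.
Flux at the orbit: S = L/(4πd²) = 1.24×10^27/(4π·(1.33×10^12)²) = 56.17 W m⁻².
OLR = S(1−α)/4 = 8.285 W m⁻²; the top layer radiates at T_e = 109.9 K.
T_s = (N+1)^(1/4)·T_e ≥ 151 K requires N+1 ≥ (T_s/T_e)⁴ = (151/109.9)⁴ = 3.558.
The minimum whole number is N = 3.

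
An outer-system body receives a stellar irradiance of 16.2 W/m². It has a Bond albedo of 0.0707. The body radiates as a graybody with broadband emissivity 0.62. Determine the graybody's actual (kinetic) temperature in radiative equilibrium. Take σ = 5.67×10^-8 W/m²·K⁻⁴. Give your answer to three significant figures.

102 kelvin

Absorbed flux (global mean): S(1−α)/4 = 16.20·0.929/4 = 3.764 W/m².
Equating to εσT⁴ with ε = 0.62: T = (3.764/0.62σ)^(1/4) = 101.7 K.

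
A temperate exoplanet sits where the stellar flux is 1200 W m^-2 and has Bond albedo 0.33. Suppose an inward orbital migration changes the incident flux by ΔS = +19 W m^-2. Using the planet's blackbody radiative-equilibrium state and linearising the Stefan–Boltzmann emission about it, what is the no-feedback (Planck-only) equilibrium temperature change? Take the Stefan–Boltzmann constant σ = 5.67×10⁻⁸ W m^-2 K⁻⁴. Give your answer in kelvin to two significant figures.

0.97 K

Reference equilibrium: T_e = [S(1−α)/(4σ)]^(1/4) = 244.0 K.
ΔF = Δ[S(1−α)]/4 = (1−0.33)·+19/4 = 3.182 W m^-2.
The Planck feedback parameter is 4σT_e³ = 3.295 W m^-2/K.
Hence the no-feedback warming is ΔF/(4σT_e³) = 0.966 K.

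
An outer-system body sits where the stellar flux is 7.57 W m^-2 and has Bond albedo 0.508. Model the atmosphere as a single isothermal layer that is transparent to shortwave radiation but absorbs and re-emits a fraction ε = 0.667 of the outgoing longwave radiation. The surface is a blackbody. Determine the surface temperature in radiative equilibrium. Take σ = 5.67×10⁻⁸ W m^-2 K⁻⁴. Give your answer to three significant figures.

70.5 K

At the top of the atmosphere, σT_e⁴ = S(1−α)/4 = 0.9311 W m^-2, giving T_e = 63.66 K.
For a single slab of emissivity ε, T_s⁴ = 2T_e⁴/(2−ε); thus T_s = 63.66·(1.5)^(1/4) = 70.45 K.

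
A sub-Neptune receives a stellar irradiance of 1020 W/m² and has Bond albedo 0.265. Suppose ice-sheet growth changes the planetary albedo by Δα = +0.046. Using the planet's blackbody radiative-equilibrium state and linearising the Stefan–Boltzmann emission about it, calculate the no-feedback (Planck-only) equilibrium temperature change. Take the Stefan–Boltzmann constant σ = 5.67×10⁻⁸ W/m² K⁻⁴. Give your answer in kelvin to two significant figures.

Unperturbed T_e = [1020·(1−0.265)/(4σ)]^¼ = 239.8 K.
ΔF = −(S/4)Δα = −(1020/4)×(+0.046) = -11.73 W/m².
Linearising σT⁴ gives d(σT⁴)/dT = 4σT_e³ = 3.127 W/m² per K.
Hence the no-feedback warming is ΔF/(4σT_e³) = -3.75 K.

-3.8 kelvin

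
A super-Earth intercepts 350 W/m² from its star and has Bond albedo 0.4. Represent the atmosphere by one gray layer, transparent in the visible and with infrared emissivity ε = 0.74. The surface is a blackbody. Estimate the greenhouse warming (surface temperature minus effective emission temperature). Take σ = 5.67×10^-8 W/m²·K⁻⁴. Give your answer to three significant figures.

At the top of the atmosphere, σT_e⁴ = S(1−α)/4 = 52.50 W/m², giving T_e = 174.4 K.
The surface balance (absorbed SW + ε·downward IR = σT_s⁴) with T_a⁴ = T_s⁴/2 reduces to T_s = T_e·[2/(2−ε)]^¼ = 195.8 K.
Greenhouse warming: T_s − T_e = 21.36 K.

21.4 kelvin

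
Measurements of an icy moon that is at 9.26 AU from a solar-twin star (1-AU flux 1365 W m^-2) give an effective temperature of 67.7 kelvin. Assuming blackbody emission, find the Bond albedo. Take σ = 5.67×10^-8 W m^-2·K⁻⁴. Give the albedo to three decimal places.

By the inverse-square law, S = 1365/9.26² = 15.92 W m^-2.
From σT⁴ = S(1−α)/4 we invert for α: 1−α = 4σT⁴/S.
4σT⁴ = 4·5.67×10⁻⁸·(67.7)⁴ = 4.764 W m^-2.
Hence α = 1 − 4.764/15.92 = 0.7007.

0.701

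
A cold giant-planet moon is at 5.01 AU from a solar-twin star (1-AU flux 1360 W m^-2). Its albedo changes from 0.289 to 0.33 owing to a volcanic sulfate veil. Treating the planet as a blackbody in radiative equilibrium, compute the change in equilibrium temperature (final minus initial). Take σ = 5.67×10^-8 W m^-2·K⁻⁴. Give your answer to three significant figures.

-1.68 K

Flux at the orbit: S = 1360/(5.01)² = 54.18 W m^-2.
With α = 0.289, T₁ = 114.2 K.
With α = 0.33, T₂ = 112.5 K.
Change: 112.5 − 114.2 = -1.683 K.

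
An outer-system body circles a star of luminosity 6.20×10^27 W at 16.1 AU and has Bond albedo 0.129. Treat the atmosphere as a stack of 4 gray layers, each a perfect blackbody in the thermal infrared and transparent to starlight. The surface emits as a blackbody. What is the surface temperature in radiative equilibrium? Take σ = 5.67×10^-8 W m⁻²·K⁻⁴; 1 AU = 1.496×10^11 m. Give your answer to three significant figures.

Orbital distance: d = 16.1 AU = 2.409×10^12 m.
Spreading L over a sphere of radius d: S = 6.20×10^27/(4π·2.41×10^12²) = 85.05 W m⁻².
The effective emission temperature is T_e = [S(1−α)/(4σ)]^¼ = 134.4 K.
With N = 4 opaque layers, T_s = (N+1)^(1/4)·T_e = 5^(1/4)·134.4 = 201.0 K.

201 K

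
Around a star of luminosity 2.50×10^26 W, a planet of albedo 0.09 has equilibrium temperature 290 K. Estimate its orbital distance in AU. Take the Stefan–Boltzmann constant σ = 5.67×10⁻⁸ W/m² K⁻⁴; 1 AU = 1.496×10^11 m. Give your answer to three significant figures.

0.710 AU

The flux needed for this T is 4σT⁴/(1−0.09) = 1763 W/m².
From L = 4πd²S, d = √(2.50×10^26/(4π·1763)) = 1.062×10^11 m = 0.7101 AU.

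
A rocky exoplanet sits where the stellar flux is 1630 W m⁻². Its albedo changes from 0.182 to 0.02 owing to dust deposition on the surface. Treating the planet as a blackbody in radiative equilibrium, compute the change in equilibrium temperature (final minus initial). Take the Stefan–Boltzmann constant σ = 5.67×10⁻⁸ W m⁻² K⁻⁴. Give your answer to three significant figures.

12.8 kelvin

Initial: T₁ = [S(1−0.182)/(4σ)]^(1/4) = 276.9 K.
Final:   T₂ = [S(1−0.02)/(4σ)]^(1/4) = 289.7 K.
Change: 289.7 − 276.9 = 12.80 K.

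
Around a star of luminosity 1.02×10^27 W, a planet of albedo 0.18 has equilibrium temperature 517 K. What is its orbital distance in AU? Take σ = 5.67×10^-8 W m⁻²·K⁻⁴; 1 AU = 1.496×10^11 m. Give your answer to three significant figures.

Required flux: S = 4σT⁴/(1−α) = 19760 W m⁻².
S = L/(4πd²) → d = √(L/4πS) = √(1.02×10^27/(4π·19760)) = 6.409×10^10 m = 0.4284 AU.

0.428 AU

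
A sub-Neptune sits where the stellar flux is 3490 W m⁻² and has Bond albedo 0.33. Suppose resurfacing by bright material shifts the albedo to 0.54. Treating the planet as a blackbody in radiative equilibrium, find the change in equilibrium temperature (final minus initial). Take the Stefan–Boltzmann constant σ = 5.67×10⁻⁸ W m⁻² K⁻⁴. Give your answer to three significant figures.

-28.6 K

With α = 0.33, T₁ = 318.7 K.
Final:   T₂ = [S(1−0.54)/(4σ)]^(1/4) = 290.1 K.
ΔT = T₂ − T₁ = -28.59 K.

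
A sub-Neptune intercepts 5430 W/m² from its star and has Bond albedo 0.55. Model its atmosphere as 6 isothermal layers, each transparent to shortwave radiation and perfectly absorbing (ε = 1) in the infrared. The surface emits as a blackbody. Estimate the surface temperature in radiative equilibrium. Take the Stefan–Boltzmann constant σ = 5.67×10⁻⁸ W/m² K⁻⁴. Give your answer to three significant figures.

OLR = S(1−α)/4 = 610.9 W/m²; the top layer radiates at T_e = 322.2 K.
For an N-layer opaque stack, T_s⁴ = (N+1)T_e⁴, hence T_s = (7)^(1/4)×322.2 K = 524.0 K.

524 K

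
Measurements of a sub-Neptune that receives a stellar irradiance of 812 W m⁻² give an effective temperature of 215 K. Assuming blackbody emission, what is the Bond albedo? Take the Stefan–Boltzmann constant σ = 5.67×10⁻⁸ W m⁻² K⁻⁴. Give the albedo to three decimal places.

Rearranging the radiative balance, α = 1 − 4σT⁴/S.
σT⁴ = 121.2 W m⁻², so 4σT⁴ = 484.6 W m⁻².
Hence α = 1 − 484.6/812.0 = 0.4032.

0.403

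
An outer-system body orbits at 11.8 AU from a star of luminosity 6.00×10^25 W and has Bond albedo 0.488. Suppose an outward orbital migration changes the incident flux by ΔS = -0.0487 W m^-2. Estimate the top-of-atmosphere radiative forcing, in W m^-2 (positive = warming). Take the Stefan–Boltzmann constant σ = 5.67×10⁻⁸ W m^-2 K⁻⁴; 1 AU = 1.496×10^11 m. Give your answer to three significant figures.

Orbital distance: d = 11.8 AU = 1.765×10^12 m.
Flux at the orbit: S = L/(4πd²) = 6.00×10^25/(4π·(1.77×10^12)²) = 1.532 W m^-2.
ΔF = Δ[S(1−α)]/4 = (1−0.488)·-0.0487/4 = -0.006234 W m^-2.

-0.00623 W m^-2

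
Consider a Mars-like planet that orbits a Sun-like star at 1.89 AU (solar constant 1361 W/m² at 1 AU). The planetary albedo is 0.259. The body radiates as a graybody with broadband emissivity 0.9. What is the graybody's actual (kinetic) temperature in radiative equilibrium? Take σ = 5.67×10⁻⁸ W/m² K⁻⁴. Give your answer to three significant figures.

Flux at the orbit: S = 1361/(1.89)² = 381.0 W/m².
Absorbed flux (global mean): S(1−α)/4 = 381.0·0.741/4 = 70.58 W/m².
Equating to εσT⁴ with ε = 0.9: T = (70.58/0.9σ)^(1/4) = 192.8 K.

193 K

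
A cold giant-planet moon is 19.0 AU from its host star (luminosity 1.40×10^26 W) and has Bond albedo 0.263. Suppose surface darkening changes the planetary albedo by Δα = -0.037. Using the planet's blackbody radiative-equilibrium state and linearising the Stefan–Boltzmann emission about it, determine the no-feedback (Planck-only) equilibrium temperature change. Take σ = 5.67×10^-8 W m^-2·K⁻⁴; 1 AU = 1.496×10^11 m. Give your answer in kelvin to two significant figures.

0.58 kelvin

Orbital distance: d = 19.0 AU = 2.842×10^12 m.
Flux at the orbit: S = L/(4πd²) = 1.40×10^26/(4π·(2.84×10^12)²) = 1.379 W m^-2.
Reference equilibrium: T_e = [S(1−α)/(4σ)]^(1/4) = 46.01 K.
ΔF = −(S/4)Δα = −(1.379/4)×(-0.037) = 0.01276 W m^-2.
Linearising σT⁴ gives d(σT⁴)/dT = 4σT_e³ = 0.02209 W m^-2 per K.
ΔT₀ = ΔF/λ_P = 0.01276/0.02209 = 0.577 K.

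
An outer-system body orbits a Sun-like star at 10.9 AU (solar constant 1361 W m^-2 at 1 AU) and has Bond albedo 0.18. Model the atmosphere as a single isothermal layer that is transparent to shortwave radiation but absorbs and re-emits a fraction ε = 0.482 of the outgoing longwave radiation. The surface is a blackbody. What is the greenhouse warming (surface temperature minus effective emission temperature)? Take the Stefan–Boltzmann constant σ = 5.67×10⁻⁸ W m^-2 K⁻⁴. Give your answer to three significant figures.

5.73 K

By the inverse-square law, S = 1361/10.9² = 11.46 W m^-2.
Effective emission temperature (TOA balance): σT_e⁴ = S(1−α)/4 = 2.348 W m^-2 → T_e = 80.22 K.
Surface balance with a leaky layer gives σT_s⁴ = σT_e⁴·2/(2−ε), so T_s = T_e·[2/(2−0.482)]^(1/4) = 85.95 K.
T_s − T_e = 85.95 − 80.22 = 5.725 K.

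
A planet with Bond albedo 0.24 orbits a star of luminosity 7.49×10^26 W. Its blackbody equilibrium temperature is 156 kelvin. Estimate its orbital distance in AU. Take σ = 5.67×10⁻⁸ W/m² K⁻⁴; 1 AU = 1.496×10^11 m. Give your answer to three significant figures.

Required flux: S = 4σT⁴/(1−α) = 176.7 W/m².
Then d = [L/(4πS)]^(1/2) = 5.807×10^11 m, i.e. 3.882 AU.

3.88 AU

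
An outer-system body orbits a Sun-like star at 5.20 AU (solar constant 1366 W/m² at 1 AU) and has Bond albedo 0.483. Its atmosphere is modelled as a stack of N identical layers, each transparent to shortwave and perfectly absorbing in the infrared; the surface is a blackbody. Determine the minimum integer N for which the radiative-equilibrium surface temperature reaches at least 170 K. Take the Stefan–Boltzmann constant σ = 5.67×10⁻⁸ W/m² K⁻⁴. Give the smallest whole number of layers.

7

Irradiance scales as 1/d², so S = 1366 W/m² × (1/5.20)² = 50.52 W/m².
Top-of-atmosphere balance: σT_e⁴ = S(1−α)/4 = 6.529 W/m² → T_e = 103.6 K.
Need (N+1)T_e⁴ ≥ T_s⁴, i.e. N+1 ≥ (170/103.6)⁴ = 7.253.
So N ≥ 6.253; the smallest integer is N = 7.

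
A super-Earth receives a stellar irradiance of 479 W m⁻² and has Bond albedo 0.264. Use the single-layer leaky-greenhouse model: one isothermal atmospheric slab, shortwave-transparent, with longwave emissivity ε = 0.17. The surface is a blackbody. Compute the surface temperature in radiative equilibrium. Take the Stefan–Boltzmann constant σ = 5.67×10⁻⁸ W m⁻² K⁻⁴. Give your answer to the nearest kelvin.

At the top of the atmosphere, σT_e⁴ = S(1−α)/4 = 88.14 W m⁻², giving T_e = 198.6 K.
For a single slab of emissivity ε, T_s⁴ = 2T_e⁴/(2−ε); thus T_s = 198.6·(1.093)^(1/4) = 203.0 K.

203 K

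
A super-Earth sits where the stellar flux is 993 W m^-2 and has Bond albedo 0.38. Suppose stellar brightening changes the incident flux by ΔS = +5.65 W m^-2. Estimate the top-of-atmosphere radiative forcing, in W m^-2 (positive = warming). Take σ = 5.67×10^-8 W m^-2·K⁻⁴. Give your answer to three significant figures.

0.876 W m^-2

Only a fraction (1−α) is absorbed and it's spread over 4πR², so ΔF = (1−α)ΔS/4 = 0.8758 W m^-2.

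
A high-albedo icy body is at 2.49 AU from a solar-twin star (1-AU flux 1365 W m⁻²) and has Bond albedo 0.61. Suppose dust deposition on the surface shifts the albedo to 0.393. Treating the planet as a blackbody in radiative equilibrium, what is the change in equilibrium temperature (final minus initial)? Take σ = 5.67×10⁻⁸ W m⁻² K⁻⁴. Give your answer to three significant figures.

16.3 K

By the inverse-square law, S = 1365/2.49² = 220.2 W m⁻².
Initial: T₁ = [S(1−0.61)/(4σ)]^(1/4) = 139.5 K.
After:  T₂ = [220.2·0.607/(4σ)]^(1/4) = 155.8 K.
ΔT = T₂ − T₁ = 16.31 K.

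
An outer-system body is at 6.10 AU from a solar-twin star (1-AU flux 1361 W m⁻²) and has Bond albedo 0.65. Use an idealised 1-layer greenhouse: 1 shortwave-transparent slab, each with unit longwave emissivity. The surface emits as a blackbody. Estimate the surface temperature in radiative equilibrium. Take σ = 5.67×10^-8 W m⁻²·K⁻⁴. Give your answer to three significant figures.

103 K

By the inverse-square law, S = 1361/6.10² = 36.58 W m⁻².
Top-of-atmosphere balance: σT_e⁴ = S(1−α)/4 = 3.200 W m⁻² → T_e = 86.68 K.
For an N-layer opaque stack, T_s⁴ = (N+1)T_e⁴, hence T_s = (2)^(1/4)×86.68 K = 103.1 K.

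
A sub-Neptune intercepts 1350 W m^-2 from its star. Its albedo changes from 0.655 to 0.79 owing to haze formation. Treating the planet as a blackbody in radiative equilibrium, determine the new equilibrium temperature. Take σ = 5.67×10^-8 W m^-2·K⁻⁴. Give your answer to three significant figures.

New equilibrium: T₂ = [(1−0.79)·1350/(4σ)]^(1/4) = 188.0 K.

188 K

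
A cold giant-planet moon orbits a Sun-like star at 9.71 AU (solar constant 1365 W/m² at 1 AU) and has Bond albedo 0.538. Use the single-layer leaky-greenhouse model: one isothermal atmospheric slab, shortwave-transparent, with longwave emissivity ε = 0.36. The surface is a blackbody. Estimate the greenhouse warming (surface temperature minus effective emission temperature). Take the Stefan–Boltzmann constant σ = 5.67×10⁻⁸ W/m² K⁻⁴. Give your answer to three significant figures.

By the inverse-square law, S = 1365/9.71² = 14.48 W/m².
Effective emission temperature (TOA balance): σT_e⁴ = S(1−α)/4 = 1.672 W/m² → T_e = 73.69 K.
The surface balance (absorbed SW + ε·downward IR = σT_s⁴) with T_a⁴ = T_s⁴/2 reduces to T_s = T_e·[2/(2−ε)]^¼ = 77.44 K.
Greenhouse warming: T_s − T_e = 3.748 K.

3.75 K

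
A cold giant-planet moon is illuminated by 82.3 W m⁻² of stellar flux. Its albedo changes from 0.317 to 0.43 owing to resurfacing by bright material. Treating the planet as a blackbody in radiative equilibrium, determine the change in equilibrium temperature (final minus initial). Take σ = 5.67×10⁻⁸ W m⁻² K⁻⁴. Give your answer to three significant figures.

-5.55 kelvin

Before: T₁ = [82.30·0.683/(4σ)]^(1/4) = 125.5 K.
With α = 0.43, T₂ = 119.9 K.
Change: 119.9 − 125.5 = -5.547 K.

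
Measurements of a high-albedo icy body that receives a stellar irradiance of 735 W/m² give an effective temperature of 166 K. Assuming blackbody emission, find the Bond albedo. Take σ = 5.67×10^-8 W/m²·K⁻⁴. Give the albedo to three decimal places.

From σT⁴ = S(1−α)/4 we invert for α: 1−α = 4σT⁴/S.
σT⁴ = 43.05 W/m², so 4σT⁴ = 172.2 W/m².
Hence α = 1 − 172.2/735.0 = 0.7657.

0.766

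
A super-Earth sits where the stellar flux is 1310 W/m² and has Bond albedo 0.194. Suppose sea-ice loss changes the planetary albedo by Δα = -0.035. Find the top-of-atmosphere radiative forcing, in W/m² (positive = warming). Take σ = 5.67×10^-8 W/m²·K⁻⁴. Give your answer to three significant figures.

11.5 W/m²

The change in absorbed flux is Δ[S(1−α)/4] = −SΔα/4 = 11.46 W/m².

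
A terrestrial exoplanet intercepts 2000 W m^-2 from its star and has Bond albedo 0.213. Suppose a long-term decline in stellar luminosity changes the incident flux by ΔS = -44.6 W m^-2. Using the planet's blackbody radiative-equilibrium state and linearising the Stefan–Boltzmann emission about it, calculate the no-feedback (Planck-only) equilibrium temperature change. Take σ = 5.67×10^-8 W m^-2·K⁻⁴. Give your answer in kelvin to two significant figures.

-1.6 K

The baseline emission temperature is T_e = 288.6 K.
Only a fraction (1−α) is absorbed and it's spread over 4πR², so ΔF = (1−α)ΔS/4 = -8.775 W m^-2.
The Planck feedback parameter is 4σT_e³ = 5.453 W m^-2/K.
ΔT₀ = ΔF/λ_P = -8.775/5.453 = -1.61 K.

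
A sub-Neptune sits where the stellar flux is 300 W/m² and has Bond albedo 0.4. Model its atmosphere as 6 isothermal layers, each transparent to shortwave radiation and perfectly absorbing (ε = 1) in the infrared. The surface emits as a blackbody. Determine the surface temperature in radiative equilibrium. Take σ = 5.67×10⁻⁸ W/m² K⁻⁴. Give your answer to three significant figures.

OLR = S(1−α)/4 = 45.00 W/m²; the top layer radiates at T_e = 167.8 K.
For an N-layer opaque stack, T_s⁴ = (N+1)T_e⁴, hence T_s = (7)^(1/4)×167.8 K = 273.0 K.

273 K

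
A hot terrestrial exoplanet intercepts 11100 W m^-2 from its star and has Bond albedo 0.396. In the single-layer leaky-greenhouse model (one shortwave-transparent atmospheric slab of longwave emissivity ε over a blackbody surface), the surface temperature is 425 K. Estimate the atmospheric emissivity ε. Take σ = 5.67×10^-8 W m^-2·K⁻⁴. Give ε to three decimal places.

0.188

First, T_e = [11100·(1−0.396)/(4σ)]^(1/4) = 414.6 K.
T_s⁴ = T_e⁴·2/(2−ε) → ε = 2 − 2(T_e/T_s)⁴ = 2 − 2·(414.6/425)⁴ = 0.1879.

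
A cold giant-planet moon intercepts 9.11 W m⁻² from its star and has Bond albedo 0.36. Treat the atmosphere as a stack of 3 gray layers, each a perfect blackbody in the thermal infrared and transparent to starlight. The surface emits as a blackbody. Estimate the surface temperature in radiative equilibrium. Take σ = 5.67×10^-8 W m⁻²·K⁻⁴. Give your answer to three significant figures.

101 K

OLR = S(1−α)/4 = 1.458 W m⁻²; the top layer radiates at T_e = 71.21 K.
Layer-by-layer balance gives σT_s⁴ = (N+1)σT_e⁴, so T_s = 4^¼·71.21 = 100.7 K.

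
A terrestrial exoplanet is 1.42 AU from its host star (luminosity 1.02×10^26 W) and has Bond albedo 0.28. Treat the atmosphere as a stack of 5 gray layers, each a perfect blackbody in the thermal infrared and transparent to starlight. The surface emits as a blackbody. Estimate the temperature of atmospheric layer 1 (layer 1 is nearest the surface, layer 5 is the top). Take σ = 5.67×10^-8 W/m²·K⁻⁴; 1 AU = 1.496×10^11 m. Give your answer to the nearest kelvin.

d = 1.42 × 1.496×10^11 m = 2.124×10^11 m.
S = L/(4πd²) = 179.9 W/m².
Top-of-atmosphere balance: σT_e⁴ = S(1−α)/4 = 32.38 W/m² → T_e = 154.6 K.
In the N-layer model, layer k (counted from the surface) has T_k = (N+1−k)^(1/4)·T_e.
T_1 = (5)^(1/4)·154.6 = 231.2 K.

231 kelvin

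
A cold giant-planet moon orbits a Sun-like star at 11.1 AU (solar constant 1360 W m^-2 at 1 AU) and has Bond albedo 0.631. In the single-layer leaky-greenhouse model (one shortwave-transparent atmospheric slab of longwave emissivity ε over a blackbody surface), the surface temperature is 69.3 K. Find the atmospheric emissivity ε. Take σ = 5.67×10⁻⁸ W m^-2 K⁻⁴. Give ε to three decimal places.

0.443

By the inverse-square law, S = 1360/11.1² = 11.04 W m^-2.
Effective temperature: T_e = [S(1−α)/(4σ)]^(1/4) = 65.10 K.
Since (2−ε)/2 = (T_e/T_s)⁴ = 0.7787, ε = 0.4427.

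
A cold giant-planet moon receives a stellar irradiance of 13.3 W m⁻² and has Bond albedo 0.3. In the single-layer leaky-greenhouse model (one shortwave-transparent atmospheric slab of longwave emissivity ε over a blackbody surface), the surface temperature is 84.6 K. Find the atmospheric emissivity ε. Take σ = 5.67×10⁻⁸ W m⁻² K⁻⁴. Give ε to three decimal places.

0.397

First, T_e = [13.30·(1−0.3)/(4σ)]^(1/4) = 80.04 K.
Inverting T_s⁴ = 2T_e⁴/(2−ε): (T_e/T_s)⁴ = 0.8014, so ε = 2(1 − 0.8014) = 0.3973.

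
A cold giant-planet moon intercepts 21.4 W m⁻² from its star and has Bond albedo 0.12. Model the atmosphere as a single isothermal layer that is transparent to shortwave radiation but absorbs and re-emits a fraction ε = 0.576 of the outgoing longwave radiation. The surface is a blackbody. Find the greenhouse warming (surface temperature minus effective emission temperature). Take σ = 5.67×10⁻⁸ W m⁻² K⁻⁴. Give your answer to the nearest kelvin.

Effective emission temperature (TOA balance): σT_e⁴ = S(1−α)/4 = 4.708 W m⁻² → T_e = 95.46 K.
The surface balance (absorbed SW + ε·downward IR = σT_s⁴) with T_a⁴ = T_s⁴/2 reduces to T_s = T_e·[2/(2−ε)]^¼ = 103.9 K.
Greenhouse warming: T_s − T_e = 8.460 K.

8 kelvin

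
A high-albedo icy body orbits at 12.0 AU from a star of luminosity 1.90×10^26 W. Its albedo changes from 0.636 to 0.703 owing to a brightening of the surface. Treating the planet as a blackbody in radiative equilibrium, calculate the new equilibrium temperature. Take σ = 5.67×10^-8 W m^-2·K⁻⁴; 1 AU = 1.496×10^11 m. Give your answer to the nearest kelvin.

Orbital distance: d = 12.0 AU = 1.795×10^12 m.
Flux at the orbit: S = L/(4πd²) = 1.90×10^26/(4π·(1.80×10^12)²) = 4.692 W m^-2.
New equilibrium: T₂ = [(1−0.703)·4.692/(4σ)]^(1/4) = 49.79 K.

50 kelvin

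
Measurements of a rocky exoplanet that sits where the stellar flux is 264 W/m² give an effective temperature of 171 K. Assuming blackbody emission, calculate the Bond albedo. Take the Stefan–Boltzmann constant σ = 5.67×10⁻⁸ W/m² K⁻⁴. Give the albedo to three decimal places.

0.265

Energy balance: S(1−α)/4 = σT⁴, so 1−α = 4σT⁴/S.
σT⁴ = 48.48 W/m², so 4σT⁴ = 193.9 W/m².
1−α = 193.9/264.0 = 0.7346, so α = 0.2654.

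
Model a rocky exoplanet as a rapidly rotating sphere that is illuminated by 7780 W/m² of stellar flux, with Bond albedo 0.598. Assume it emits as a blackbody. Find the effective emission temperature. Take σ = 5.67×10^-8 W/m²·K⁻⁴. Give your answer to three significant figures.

343 kelvin

Averaging over the sphere, the absorbed flux is S(1−α)/4 = 781.9 W/m².
Set σT⁴ = 781.9 → T = (781.9/σ)^(1/4) = 342.7 K.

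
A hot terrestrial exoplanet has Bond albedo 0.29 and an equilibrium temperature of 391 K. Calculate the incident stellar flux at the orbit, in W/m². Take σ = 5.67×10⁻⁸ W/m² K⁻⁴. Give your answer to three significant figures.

Invert the energy balance for S: S = 4σT⁴/(1−α).
The emitted flux is σT⁴ = 1325 W/m².
So S = 4×1325/(1−0.29) = 7466 W/m².

7470 W/m²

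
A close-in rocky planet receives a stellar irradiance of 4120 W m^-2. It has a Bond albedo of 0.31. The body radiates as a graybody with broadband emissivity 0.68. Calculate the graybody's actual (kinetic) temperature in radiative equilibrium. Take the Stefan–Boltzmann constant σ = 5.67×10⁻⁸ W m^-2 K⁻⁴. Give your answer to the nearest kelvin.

368 K

Averaging over the sphere, the absorbed flux is S(1−α)/4 = 710.7 W m^-2.
Equating to εσT⁴ with ε = 0.68: T = (710.7/0.68σ)^(1/4) = 368.5 K.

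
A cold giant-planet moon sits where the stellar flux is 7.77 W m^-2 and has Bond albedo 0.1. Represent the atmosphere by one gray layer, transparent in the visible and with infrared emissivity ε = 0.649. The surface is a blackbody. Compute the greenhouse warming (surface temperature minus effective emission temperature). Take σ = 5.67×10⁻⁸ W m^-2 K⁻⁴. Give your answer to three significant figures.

The planet radiates to space at T_e = [S(1−α)/(4σ)]^(1/4) = 74.52 K.
Surface balance with a leaky layer gives σT_s⁴ = σT_e⁴·2/(2−ε), so T_s = T_e·[2/(2−0.649)]^(1/4) = 82.20 K.
Greenhouse warming: T_s − T_e = 7.679 K.

7.68 K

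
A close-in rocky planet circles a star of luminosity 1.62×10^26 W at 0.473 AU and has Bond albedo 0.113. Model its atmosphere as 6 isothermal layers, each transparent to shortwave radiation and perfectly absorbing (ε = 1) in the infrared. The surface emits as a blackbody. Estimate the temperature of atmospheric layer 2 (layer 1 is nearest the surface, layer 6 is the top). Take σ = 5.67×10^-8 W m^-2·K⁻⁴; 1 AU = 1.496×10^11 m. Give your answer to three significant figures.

Orbital distance: d = 0.473 AU = 7.076×10^10 m.
Spreading L over a sphere of radius d: S = 1.62×10^26/(4π·7.08×10^10²) = 2575 W m^-2.
OLR = S(1−α)/4 = 570.9 W m^-2; the top layer radiates at T_e = 316.8 K.
The net upward flux σT_e⁴ is constant between every pair of levels, so T_k⁴ = (N+1−k)T_e⁴.
With k = 2: T_2 = (6+1−2)^¼·316.8 K = 473.7 K.

474 K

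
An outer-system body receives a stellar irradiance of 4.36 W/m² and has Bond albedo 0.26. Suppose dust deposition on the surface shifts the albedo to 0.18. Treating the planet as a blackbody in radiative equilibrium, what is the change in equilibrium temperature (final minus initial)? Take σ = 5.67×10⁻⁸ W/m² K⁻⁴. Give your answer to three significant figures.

Initial: T₁ = [S(1−0.26)/(4σ)]^(1/4) = 61.41 K.
With α = 0.18, T₂ = 63.01 K.
ΔT = T₂ − T₁ = 1.597 K.

1.60 K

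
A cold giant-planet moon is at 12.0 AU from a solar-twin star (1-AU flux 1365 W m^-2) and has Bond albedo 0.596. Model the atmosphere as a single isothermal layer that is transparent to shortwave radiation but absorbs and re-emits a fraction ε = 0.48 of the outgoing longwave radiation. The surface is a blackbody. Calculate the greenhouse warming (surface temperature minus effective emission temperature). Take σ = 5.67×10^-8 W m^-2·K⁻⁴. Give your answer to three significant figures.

Irradiance scales as 1/d², so S = 1365 W m^-2 × (1/12.0)² = 9.479 W m^-2.
The planet radiates to space at T_e = [S(1−α)/(4σ)]^(1/4) = 64.10 K.
For a single slab of emissivity ε, T_s⁴ = 2T_e⁴/(2−ε); thus T_s = 64.10·(1.316)^(1/4) = 68.66 K.
T_s − T_e = 68.66 − 64.10 = 4.552 K.

4.55 kelvin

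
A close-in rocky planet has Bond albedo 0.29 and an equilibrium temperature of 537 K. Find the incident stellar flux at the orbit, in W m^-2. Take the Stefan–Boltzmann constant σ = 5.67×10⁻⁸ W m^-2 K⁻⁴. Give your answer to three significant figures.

26600 W m^-2

From S(1−α)/4 = σT⁴: S = 4σT⁴/(1−α).
σT⁴ = 5.67×10⁻⁸·(537)⁴ = 4715 W m^-2.
S = 4·4715/0.71 = 26560 W m^-2.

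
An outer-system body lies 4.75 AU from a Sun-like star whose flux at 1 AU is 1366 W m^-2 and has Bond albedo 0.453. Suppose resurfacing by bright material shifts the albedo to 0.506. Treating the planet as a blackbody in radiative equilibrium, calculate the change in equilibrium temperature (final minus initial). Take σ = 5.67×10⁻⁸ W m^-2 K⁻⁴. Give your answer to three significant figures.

Irradiance scales as 1/d², so S = 1366 W m^-2 × (1/4.75)² = 60.54 W m^-2.
Before: T₁ = [60.54·0.547/(4σ)]^(1/4) = 109.9 K.
After:  T₂ = [60.54·0.494/(4σ)]^(1/4) = 107.2 K.
ΔT = T₂ − T₁ = -2.765 K.

-2.77 kelvin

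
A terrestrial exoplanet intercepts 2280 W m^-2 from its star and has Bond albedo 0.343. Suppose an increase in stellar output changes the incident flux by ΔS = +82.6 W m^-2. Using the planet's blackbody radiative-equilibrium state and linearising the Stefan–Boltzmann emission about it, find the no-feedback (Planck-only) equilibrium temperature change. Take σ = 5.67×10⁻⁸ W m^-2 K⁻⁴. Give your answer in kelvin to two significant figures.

2.6 K

The baseline emission temperature is T_e = 285.1 K.
Only a fraction (1−α) is absorbed and it's spread over 4πR², so ΔF = (1−α)ΔS/4 = 13.57 W m^-2.
Linearising σT⁴ gives d(σT⁴)/dT = 4σT_e³ = 5.255 W m^-2 per K.
Hence the no-feedback warming is ΔF/(4σT_e³) = 2.58 K.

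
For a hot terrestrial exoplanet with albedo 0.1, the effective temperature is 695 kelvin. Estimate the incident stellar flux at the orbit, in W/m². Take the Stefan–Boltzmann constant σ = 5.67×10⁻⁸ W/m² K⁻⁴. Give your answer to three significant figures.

Invert the energy balance for S: S = 4σT⁴/(1−α).
σT⁴ = 5.67×10⁻⁸·(695)⁴ = 13230 W/m².
S = 4·13230/0.9 = 58790 W/m².

58800 W/m²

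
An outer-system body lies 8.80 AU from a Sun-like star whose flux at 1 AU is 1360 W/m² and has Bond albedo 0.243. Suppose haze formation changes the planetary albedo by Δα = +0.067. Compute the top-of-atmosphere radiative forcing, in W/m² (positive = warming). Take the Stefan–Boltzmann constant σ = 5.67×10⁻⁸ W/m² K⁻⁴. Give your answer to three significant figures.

-0.294 W/m²

Irradiance scales as 1/d², so S = 1360 W/m² × (1/8.80)² = 17.56 W/m².
The change in absorbed flux is Δ[S(1−α)/4] = −SΔα/4 = -0.2942 W/m².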